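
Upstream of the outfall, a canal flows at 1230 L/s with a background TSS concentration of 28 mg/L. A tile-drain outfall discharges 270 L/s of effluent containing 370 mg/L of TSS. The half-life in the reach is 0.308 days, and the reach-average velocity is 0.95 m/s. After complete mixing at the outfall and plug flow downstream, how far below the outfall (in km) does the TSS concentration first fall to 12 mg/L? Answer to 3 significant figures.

Mixed concentration C = ΣQC/ΣQ = (1230·28.00 + 270.0·370.0) / 1500 = 134300/1500 = 89.56 mg/L.
Half-life 0.308 d → k = ln 2 / 0.308 = 2.250 d⁻¹.
Set 89.56·exp(−k·t) = 12 → t = ln(89.56/12)/k = 77170 s = 21.44 h.
Distance = v·t = 0.95·77170 = 73310 m = 73.31 km.

73.3 km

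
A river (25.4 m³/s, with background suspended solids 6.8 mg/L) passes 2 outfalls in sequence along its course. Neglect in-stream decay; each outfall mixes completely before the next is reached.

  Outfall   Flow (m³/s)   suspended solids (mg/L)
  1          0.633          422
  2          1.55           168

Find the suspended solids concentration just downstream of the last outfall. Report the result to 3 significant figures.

25.4 mg/L

After outfall 1: Q = 25.40 + 0.6330 = 26.03 m³/s; C = (25.40·6.800 + 0.6330·422.0)/26.03 = 16.90 mg/L.
After outfall 2: Q = 26.03 + 1.550 = 27.58 m³/s; C = (26.03·16.90 + 1.550·168.0)/27.58 = 25.39 mg/L.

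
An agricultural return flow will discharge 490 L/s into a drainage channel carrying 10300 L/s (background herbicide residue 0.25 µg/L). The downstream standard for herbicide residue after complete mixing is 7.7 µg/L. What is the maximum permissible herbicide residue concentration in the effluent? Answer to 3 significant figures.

At the limit, (Qr·Cr + Qe·Cₑ)/(Qr + Qe) = 7.7:
Cₑ = (10790·7.7 − 10300·0.2500) / 490.0 = 164.3 µg/L.

164 µg/L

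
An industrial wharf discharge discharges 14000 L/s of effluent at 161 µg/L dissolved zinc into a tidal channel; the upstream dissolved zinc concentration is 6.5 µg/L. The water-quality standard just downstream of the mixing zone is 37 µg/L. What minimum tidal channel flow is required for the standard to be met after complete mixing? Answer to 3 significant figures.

Set C_mix = 37: (Q·6.500 + 14000·161.0) / (Q + 14000) = 37
→ Q = 14000·(161.0 − 37)/(37 − 6.500) = 56920 L/s.

56900 L/s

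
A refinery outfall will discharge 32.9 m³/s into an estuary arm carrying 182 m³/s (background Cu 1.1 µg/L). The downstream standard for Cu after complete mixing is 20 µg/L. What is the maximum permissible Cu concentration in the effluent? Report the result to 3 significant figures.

125 µg/L

At the limit, (Qr·Cr + Qe·Cₑ)/(Qr + Qe) = 20:
Cₑ = (214.9·20 − 182.0·1.100) / 32.90 = 124.6 µg/L.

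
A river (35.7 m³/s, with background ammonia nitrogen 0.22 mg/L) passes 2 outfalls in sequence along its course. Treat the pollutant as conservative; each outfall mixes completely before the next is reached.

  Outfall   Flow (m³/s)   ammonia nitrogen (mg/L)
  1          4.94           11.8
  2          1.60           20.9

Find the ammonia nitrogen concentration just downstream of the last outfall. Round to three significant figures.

Below outfall 1: Q → 40.64 m³/s, C = (35.70·0.2200 + 4.940·11.80)/40.64 = 1.628 mg/L.
Below outfall 2: Q → 42.24 m³/s, C = (40.64·1.628 + 1.600·20.90)/42.24 = 2.358 mg/L.

2.36 mg/L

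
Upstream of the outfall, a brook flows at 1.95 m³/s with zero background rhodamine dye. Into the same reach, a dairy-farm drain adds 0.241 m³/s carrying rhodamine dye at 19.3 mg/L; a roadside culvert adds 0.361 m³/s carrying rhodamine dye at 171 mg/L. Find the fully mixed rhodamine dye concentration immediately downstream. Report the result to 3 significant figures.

26.0 mg/L

Mixed concentration C = ΣQC/ΣQ = (1.950·0 + 0.2410·19.30 + 0.3610·171.0) / 2.552 = 66.38/2.552 = 26.01 mg/L.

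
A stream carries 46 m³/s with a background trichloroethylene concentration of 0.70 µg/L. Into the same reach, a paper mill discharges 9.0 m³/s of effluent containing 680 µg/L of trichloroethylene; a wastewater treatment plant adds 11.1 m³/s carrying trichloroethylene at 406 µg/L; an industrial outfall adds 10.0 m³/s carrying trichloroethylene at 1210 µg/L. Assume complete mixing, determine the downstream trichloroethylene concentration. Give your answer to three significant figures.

299 µg/L

Conservation of mass: C = (46.00·0.7000 + 9.000·680.0 + 11.10·406.0 + 10.00·1210) / 76.10 = 22760/76.10 = 299.1 µg/L.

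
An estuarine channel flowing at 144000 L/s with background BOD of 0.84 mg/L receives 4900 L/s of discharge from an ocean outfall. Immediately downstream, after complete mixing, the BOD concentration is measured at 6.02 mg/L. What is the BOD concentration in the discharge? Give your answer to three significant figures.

Mass balance: 144000·0.8400 + 4900·Cₑ = 148900·6.020
→ Cₑ = (148900·6.020 − 144000·0.8400) / 4900 = 158.2 mg/L.

158 mg/L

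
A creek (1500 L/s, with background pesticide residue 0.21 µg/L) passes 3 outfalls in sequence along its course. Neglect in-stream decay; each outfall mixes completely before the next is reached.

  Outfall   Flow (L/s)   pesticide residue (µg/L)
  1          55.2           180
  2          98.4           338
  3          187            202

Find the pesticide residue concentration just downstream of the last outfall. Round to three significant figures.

Outfall 1: combined Q = 1555 L/s; C = (1500·0.2100 + 55.20·180.0)/1555 = 6.591 µg/L.
Outfall 2: combined Q = 1654 L/s; C = (1555·6.591 + 98.40·338.0)/1654 = 26.31 µg/L.
Outfall 3: combined Q = 1841 L/s; C = (1654·26.31 + 187.0·202.0)/1841 = 44.16 µg/L.

44.2 µg/L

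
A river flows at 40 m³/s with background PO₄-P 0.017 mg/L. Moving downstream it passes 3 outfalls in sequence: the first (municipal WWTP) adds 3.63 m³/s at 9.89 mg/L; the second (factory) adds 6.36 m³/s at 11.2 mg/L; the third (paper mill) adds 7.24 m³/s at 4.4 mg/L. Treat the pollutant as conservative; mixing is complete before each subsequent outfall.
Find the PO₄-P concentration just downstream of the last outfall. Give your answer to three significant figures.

2.44 mg/L

After outfall 1: Q = 40.00 + 3.630 = 43.63 m³/s; C = (40.00·0.01700 + 3.630·9.890)/43.63 = 0.8384 mg/L.
After outfall 2: Q = 43.63 + 6.360 = 49.99 m³/s; C = (43.63·0.8384 + 6.360·11.20)/49.99 = 2.157 mg/L.
After outfall 3: Q = 49.99 + 7.240 = 57.23 m³/s; C = (49.99·2.157 + 7.240·4.400)/57.23 = 2.440 mg/L.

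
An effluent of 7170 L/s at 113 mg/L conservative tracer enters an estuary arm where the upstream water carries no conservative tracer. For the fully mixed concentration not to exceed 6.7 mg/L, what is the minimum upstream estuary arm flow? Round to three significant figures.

Set C_mix = 6.7: (Q·0 + 7170·113.0) / (Q + 7170) = 6.7
→ Q = 7170·(113.0 − 6.7)/(6.7 − 0) = 113800 L/s.

114000 L/s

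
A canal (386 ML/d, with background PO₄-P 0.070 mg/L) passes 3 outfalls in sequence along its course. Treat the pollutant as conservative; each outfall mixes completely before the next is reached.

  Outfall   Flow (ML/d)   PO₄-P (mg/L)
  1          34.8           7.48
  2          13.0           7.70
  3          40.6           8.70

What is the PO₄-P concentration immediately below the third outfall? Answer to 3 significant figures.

After outfall 1: Q = 386.0 + 34.80 = 420.8 ML/d; C = (386.0·0.07000 + 34.80·7.480)/420.8 = 0.6828 mg/L.
After outfall 2: Q = 420.8 + 13.00 = 433.8 ML/d; C = (420.8·0.6828 + 13.00·7.700)/433.8 = 0.8931 mg/L.
After outfall 3: Q = 433.8 + 40.60 = 474.4 ML/d; C = (433.8·0.8931 + 40.60·8.700)/474.4 = 1.561 mg/L.

1.56 mg/L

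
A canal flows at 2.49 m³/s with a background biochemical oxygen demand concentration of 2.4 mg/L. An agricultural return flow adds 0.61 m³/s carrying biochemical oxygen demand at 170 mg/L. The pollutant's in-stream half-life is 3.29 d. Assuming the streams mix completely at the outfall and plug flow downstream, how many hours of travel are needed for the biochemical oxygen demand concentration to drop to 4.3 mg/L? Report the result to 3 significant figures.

Mixed concentration C = ΣQC/ΣQ = (2.490·2.400 + 0.6100·170.0) / 3.100 = 109.7/3.100 = 35.38 mg/L.
Half-life 3.29 d → k = ln 2 / 3.29 = 0.2107 d⁻¹.
35.38·exp(−k·t) = 4.3 → t = ln(35.38/4.3)/k = 864300 s = 240.1 h.

240 h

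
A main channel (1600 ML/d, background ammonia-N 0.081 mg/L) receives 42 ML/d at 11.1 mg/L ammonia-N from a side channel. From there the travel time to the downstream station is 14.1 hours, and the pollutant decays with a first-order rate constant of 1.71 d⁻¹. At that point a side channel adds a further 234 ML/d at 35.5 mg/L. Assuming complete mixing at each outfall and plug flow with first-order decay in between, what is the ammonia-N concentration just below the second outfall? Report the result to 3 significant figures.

After mixing, C = (1600·0.08100 + 42.00·11.10) / 1642 = 595.8/1642 = 0.3629 mg/L; combined flow 1642 ML/d.
First-order decay: C = 0.3629·exp(−k·t) = 0.3629·0.3662 = 0.1329 mg/L.
Second outfall: C = (1642·0.1329 + 234.0·35.50)/1876 = 4.544 mg/L.

4.54 mg/L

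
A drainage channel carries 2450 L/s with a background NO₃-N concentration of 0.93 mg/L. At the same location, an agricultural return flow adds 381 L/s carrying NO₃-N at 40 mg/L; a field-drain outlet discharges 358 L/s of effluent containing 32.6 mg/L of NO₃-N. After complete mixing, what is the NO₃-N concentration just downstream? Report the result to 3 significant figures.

Mass balance: C = (2450·0.9300 + 381.0·40.00 + 358.0·32.60) / 3189 = 29190/3189 = 9.153 mg/L.

9.15 mg/L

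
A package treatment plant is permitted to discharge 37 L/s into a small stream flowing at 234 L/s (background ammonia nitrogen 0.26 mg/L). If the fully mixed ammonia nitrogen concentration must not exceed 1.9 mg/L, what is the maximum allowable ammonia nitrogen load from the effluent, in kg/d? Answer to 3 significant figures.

Mass balance at the limit: 234.0·0.2600 + 37.00·Cₑ = 271.0·1.9 → Cₑ = 12.27 mg/L.
37.00 L/s = 0.03700 m³/s. Load = 0.03700 m³/s × 12.27 g/m³ × 86 400 s/d = 39.23 kg/d.

39.2 kg/d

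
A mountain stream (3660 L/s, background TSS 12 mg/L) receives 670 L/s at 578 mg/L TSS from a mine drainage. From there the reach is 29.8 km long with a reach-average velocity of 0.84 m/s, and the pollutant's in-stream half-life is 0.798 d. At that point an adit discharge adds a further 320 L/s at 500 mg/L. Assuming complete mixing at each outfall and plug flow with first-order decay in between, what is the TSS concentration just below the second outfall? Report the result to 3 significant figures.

Conservation of mass: C = (3660·12.00 + 670.0·578.0) / 4330 = 431200/4330 = 99.58 mg/L; combined flow 4330 L/s.
Travel time t = 29.8·1000 / 0.84 = 35480 s = 9.854 h.
Half-life 0.798 d → k = ln 2 / 0.798 = 0.8686 d⁻¹.
First-order decay: C = 99.58·exp(−k·t) = 99.58·0.7000 = 69.71 mg/L.
At the second outfall, C = (4330·69.71 + 320.0·500.0) / (4330 + 320.0) = 99.32 mg/L.

99.3 mg/L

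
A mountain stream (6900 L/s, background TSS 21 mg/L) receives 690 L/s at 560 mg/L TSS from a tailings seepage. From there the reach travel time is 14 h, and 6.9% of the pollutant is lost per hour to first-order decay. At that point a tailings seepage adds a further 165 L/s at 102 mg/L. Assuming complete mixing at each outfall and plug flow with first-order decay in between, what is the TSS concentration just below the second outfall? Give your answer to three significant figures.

Mixed concentration C = ΣQC/ΣQ = (6900·21.00 + 690.0·560.0) / 7590 = 531300/7590 = 70.00 mg/L; combined flow 7590 L/s.
6.9%/h lost → k = −ln(1 − 0.069) = 0.07150 h⁻¹.
First-order decay: C = 70.00·exp(−k·t) = 70.00·0.3675 = 25.73 mg/L.
Second outfall: C = (7590·25.73 + 165.0·102.0)/7755 = 27.35 mg/L.

27.4 mg/L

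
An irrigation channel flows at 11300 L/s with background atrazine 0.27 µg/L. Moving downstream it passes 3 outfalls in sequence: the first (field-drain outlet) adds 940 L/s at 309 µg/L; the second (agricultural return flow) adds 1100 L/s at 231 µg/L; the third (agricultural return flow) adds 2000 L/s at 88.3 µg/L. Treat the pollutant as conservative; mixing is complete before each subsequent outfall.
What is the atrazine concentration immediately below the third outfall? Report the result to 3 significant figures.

Below outfall 1: Q → 12240 L/s, C = (11300·0.2700 + 940.0·309.0)/12240 = 23.98 µg/L.
Below outfall 2: Q → 13340 L/s, C = (12240·23.98 + 1100·231.0)/13340 = 41.05 µg/L.
Below outfall 3: Q → 15340 L/s, C = (13340·41.05 + 2000·88.30)/15340 = 47.21 µg/L.

47.2 µg/L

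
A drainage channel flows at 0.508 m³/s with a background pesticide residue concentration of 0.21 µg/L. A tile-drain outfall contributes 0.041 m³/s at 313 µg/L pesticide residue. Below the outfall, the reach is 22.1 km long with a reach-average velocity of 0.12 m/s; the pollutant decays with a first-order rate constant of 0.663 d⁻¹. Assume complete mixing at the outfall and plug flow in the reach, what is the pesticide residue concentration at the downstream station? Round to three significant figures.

5.74 µg/L

Conservation of mass: C = (0.5080·0.2100 + 0.04100·313.0) / 0.5490 = 12.94/0.5490 = 23.57 µg/L.
Travel time t = 22.1·1000 / 0.12 = 184200 s = 51.16 h.
After decay, C = 23.57 × e^(−kt) = 23.57 × 0.2434 = 5.736 µg/L.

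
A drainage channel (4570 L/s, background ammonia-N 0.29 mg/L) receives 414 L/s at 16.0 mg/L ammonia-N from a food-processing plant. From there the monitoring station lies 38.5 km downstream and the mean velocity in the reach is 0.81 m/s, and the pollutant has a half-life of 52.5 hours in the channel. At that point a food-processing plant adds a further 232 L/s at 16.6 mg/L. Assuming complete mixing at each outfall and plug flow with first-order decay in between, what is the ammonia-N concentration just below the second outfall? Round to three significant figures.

After mixing, C = (4570·0.2900 + 414.0·16.00) / 4984 = 7949/4984 = 1.595 mg/L; combined flow 4984 L/s.
Travel time t = 38.5·1000 / 0.81 = 47530 s = 13.20 h.
Half-life 52.5 h → k = ln 2 / 52.5 = 0.01320 h⁻¹ = 0.3169 d⁻¹.
After decay, C = 1.595 × e^(−kt) = 1.595 × 0.8400 = 1.340 mg/L.
Second outfall: C = (4984·1.340 + 232.0·16.60)/5216 = 2.019 mg/L.

2.02 mg/L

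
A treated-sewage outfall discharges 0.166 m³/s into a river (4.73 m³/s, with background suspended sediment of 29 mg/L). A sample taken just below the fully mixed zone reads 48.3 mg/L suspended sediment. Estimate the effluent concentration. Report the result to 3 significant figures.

Mass balance: 4.730·29.00 + 0.1660·Cₑ = 4.896·48.30
→ Cₑ = (4.896·48.30 − 4.730·29.00) / 0.1660 = 598.2 mg/L.

598 mg/L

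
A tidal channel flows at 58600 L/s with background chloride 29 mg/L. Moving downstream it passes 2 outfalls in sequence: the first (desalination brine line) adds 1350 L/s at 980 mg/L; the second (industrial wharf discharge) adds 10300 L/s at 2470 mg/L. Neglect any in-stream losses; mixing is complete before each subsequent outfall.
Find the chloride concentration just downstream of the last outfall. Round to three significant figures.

Below outfall 1: Q → 59950 L/s, C = (58600·29.00 + 1350·980.0)/59950 = 50.42 mg/L.
Below outfall 2: Q → 70250 L/s, C = (59950·50.42 + 10300·2470)/70250 = 405.2 mg/L.

405 mg/L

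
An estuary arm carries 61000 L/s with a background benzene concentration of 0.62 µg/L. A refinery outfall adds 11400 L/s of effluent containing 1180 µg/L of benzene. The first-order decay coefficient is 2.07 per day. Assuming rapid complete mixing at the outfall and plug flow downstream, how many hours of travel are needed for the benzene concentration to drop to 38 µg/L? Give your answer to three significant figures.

18.4 h

Mass balance: C = (61000·0.6200 + 11400·1180) / 72400 = 13490000/72400 = 186.3 µg/L.
186.3·exp(−k·t) = 38 → t = ln(186.3/38)/k = 66360 s = 18.43 h.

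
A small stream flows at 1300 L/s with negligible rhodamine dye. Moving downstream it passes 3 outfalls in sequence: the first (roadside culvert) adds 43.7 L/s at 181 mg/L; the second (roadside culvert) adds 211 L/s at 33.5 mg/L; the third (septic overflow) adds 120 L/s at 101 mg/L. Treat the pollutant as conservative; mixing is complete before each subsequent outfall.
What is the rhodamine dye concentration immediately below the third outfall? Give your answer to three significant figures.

Outfall 1: combined Q = 1344 L/s; C = (1300·0 + 43.70·181.0)/1344 = 5.887 mg/L.
Outfall 2: combined Q = 1555 L/s; C = (1344·5.887 + 211.0·33.50)/1555 = 9.634 mg/L.
Outfall 3: combined Q = 1675 L/s; C = (1555·9.634 + 120.0·101.0)/1675 = 16.18 mg/L.

16.2 mg/L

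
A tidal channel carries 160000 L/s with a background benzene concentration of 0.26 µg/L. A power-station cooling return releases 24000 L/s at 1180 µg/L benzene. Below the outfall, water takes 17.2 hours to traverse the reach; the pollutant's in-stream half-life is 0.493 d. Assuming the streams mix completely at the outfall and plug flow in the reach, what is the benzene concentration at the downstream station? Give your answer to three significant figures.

56.3 µg/L

After mixing, C = (160000·0.2600 + 24000·1180) / 184000 = 28360000/184000 = 154.1 µg/L.
Half-life 0.493 d → k = ln 2 / 0.493 = 1.406 d⁻¹.
First-order decay: C = 154.1·exp(−k·t) = 154.1·0.3651 = 56.27 µg/L.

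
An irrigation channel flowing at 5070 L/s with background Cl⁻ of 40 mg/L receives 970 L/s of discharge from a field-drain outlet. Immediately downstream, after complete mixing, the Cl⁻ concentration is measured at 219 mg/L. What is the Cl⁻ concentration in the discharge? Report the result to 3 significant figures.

Mass balance: 5070·40.00 + 970.0·Cₑ = 6040·219.0
→ Cₑ = (6040·219.0 − 5070·40.00) / 970.0 = 1155 mg/L.

1150 mg/L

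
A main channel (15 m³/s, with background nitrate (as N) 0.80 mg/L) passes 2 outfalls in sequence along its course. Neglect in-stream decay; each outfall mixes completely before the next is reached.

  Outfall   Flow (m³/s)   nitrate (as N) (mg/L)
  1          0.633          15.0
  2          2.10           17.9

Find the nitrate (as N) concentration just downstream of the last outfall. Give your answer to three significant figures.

Outfall 1: combined Q = 15.63 m³/s; C = (15.00·0.8000 + 0.6330·15.00)/15.63 = 1.375 mg/L.
Outfall 2: combined Q = 17.73 m³/s; C = (15.63·1.375 + 2.100·17.90)/17.73 = 3.332 mg/L.

3.33 mg/L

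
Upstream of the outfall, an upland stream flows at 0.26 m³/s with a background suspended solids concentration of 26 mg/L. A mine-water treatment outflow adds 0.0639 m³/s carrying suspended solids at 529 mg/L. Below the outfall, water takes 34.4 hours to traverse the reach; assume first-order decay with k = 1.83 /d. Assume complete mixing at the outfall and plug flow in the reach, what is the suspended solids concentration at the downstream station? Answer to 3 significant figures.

Mass balance: C = (0.2600·26.00 + 0.06390·529.0) / 0.3239 = 40.56/0.3239 = 125.2 mg/L.
Decay over the reach: 125.2·exp(−kt) = 125.2·0.07258 = 9.090 mg/L.

9.09 mg/L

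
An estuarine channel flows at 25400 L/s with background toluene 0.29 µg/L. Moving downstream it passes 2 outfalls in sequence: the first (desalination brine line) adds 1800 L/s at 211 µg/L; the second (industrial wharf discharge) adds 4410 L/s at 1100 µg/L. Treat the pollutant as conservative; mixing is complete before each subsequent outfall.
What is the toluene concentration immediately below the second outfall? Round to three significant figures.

Below outfall 1: Q → 27200 L/s, C = (25400·0.2900 + 1800·211.0)/27200 = 14.23 µg/L.
Below outfall 2: Q → 31610 L/s, C = (27200·14.23 + 4410·1100)/31610 = 165.7 µg/L.

166 µg/L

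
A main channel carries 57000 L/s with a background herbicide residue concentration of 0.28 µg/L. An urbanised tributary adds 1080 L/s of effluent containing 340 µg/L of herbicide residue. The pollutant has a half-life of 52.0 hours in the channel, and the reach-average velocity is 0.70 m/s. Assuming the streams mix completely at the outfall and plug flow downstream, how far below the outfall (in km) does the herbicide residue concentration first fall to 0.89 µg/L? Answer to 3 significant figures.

Flow-weighted average: C = (57000·0.2800 + 1080·340.0) / 58080 = 383200/58080 = 6.597 µg/L.
Half-life 52.0 h → k = ln 2 / 52.0 = 0.01333 h⁻¹ = 0.3199 d⁻¹.
Set 6.597·exp(−k·t) = 0.89 → t = ln(6.597/0.89)/k = 541000 s = 150.3 h.
Distance = v·t = 0.70·541000 = 378700 m = 378.7 km.

379 km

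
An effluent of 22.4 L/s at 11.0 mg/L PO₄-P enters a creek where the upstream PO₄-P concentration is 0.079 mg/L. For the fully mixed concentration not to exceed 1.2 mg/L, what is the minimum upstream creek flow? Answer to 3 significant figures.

Set C_mix = 1.2: (Q·0.07900 + 22.40·11.00) / (Q + 22.40) = 1.2
→ Q = 22.40·(11.00 − 1.2)/(1.2 − 0.07900) = 195.8 L/s.

196 L/s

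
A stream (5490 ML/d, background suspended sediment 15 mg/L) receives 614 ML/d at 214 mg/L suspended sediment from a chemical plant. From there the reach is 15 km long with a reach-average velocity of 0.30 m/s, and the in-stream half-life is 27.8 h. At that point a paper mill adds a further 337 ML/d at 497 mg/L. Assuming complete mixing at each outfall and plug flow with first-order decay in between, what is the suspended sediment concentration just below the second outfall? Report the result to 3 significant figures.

Conservation of mass: C = (5490·15.00 + 614.0·214.0) / 6104 = 213700/6104 = 35.02 mg/L; combined flow 6104 ML/d.
Travel time t = 15·1000 / 0.30 = 50000 s = 13.89 h.
Half-life 27.8 h → k = ln 2 / 27.8 = 0.02493 h⁻¹ = 0.5984 d⁻¹.
First-order decay: C = 35.02·exp(−k·t) = 35.02·0.7073 = 24.77 mg/L.
Second outfall: C = (6104·24.77 + 337.0·497.0)/6441 = 49.48 mg/L.

49.5 mg/L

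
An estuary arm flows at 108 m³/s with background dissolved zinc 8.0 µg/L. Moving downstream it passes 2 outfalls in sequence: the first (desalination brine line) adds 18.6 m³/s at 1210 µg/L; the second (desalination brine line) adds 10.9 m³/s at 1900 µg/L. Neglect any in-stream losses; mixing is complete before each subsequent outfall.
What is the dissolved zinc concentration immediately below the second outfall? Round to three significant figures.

321 µg/L

Below outfall 1: Q → 126.6 m³/s, C = (108.0·8.000 + 18.60·1210)/126.6 = 184.6 µg/L.
Below outfall 2: Q → 137.5 m³/s, C = (126.6·184.6 + 10.90·1900)/137.5 = 320.6 µg/L.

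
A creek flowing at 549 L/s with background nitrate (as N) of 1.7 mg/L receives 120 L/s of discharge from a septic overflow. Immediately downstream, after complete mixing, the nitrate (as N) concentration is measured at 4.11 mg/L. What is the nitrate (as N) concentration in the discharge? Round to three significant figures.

Mass balance: 549.0·1.700 + 120.0·Cₑ = 669.0·4.110
→ Cₑ = (669.0·4.110 − 549.0·1.700) / 120.0 = 15.14 mg/L.

15.1 mg/L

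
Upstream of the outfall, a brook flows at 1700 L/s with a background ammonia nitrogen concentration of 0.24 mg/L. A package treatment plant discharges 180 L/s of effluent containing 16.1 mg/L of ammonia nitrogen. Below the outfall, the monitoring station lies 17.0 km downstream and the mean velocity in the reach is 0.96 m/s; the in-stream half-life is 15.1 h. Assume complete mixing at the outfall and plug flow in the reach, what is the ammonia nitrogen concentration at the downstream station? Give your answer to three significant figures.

Flow-weighted average: C = (1700·0.2400 + 180.0·16.10) / 1880 = 3306/1880 = 1.759 mg/L.
Travel time t = 17.0·1000 / 0.96 = 17710 s = 4.919 h.
Half-life 15.1 h → k = ln 2 / 15.1 = 0.04590 h⁻¹ = 1.102 d⁻¹.
First-order decay: C = 1.759·exp(−k·t) = 1.759·0.7979 = 1.403 mg/L.

1.40 mg/L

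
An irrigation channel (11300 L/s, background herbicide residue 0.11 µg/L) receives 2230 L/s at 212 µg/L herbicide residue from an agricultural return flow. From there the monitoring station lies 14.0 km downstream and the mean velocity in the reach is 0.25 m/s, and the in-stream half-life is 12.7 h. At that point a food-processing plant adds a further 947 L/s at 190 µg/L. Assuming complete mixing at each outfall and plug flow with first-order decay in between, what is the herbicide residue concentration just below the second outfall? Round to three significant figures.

Flow-weighted average: C = (11300·0.1100 + 2230·212.0) / 13530 = 474000/13530 = 35.03 µg/L; combined flow 13530 L/s.
Travel time t = 14.0·1000 / 0.25 = 56000 s = 15.56 h.
Half-life 12.7 h → k = ln 2 / 12.7 = 0.05458 h⁻¹ = 1.310 d⁻¹.
After decay, C = 35.03 × e^(−kt) = 35.03 × 0.4278 = 14.99 µg/L.
At the second outfall, C = (13530·14.99 + 947.0·190.0) / (13530 + 947.0) = 26.44 µg/L.

26.4 µg/L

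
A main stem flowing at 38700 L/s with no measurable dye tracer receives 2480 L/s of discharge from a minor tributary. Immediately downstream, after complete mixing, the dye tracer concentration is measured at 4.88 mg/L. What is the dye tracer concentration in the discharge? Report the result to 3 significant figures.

Mass balance: 38700·0 + 2480·Cₑ = 41180·4.880
→ Cₑ = (41180·4.880 − 38700·0) / 2480 = 81.03 mg/L.

81.0 mg/L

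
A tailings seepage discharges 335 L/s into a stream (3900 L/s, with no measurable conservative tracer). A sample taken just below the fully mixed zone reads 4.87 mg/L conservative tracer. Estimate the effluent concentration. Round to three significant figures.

61.6 mg/L

Mass balance: 3900·0 + 335.0·Cₑ = 4235·4.870
→ Cₑ = (4235·4.870 − 3900·0) / 335.0 = 61.57 mg/L.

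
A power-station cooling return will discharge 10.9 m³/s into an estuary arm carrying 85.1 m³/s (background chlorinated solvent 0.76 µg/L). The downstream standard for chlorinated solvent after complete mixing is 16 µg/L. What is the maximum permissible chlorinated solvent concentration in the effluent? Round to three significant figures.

At the limit, (Qr·Cr + Qe·Cₑ)/(Qr + Qe) = 16:
Cₑ = (96.00·16 − 85.10·0.7600) / 10.90 = 135.0 µg/L.

135 µg/L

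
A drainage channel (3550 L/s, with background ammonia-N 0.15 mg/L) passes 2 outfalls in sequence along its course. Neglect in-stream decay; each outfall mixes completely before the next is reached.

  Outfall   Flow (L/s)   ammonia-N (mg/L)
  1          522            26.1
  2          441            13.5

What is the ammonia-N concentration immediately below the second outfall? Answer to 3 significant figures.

4.46 mg/L

Outfall 1: combined Q = 4072 L/s; C = (3550·0.1500 + 522.0·26.10)/4072 = 3.477 mg/L.
Outfall 2: combined Q = 4513 L/s; C = (4072·3.477 + 441.0·13.50)/4513 = 4.456 mg/L.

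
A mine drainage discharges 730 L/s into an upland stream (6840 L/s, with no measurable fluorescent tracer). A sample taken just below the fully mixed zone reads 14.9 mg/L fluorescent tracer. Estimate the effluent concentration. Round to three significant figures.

Mass balance: 6840·0 + 730.0·Cₑ = 7570·14.90
→ Cₑ = (7570·14.90 − 6840·0) / 730.0 = 154.5 mg/L.

155 mg/L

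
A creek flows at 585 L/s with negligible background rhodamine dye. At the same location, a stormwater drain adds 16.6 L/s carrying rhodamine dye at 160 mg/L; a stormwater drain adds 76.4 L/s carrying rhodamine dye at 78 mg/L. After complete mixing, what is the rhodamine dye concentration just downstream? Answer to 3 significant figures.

Mixed concentration C = ΣQC/ΣQ = (585.0·0 + 16.60·160.0 + 76.40·78.00) / 678.0 = 8615/678.0 = 12.71 mg/L.

12.7 mg/L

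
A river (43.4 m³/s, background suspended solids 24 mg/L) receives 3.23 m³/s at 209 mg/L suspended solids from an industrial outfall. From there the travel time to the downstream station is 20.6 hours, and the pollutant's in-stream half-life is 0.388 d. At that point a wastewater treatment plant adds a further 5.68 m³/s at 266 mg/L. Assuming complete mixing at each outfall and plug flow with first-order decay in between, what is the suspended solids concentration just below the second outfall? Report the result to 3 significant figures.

Mixed concentration C = ΣQC/ΣQ = (43.40·24.00 + 3.230·209.0) / 46.63 = 1717/46.63 = 36.81 mg/L; combined flow 46.63 m³/s.
Half-life 0.388 d → k = ln 2 / 0.388 = 1.786 d⁻¹.
After decay, C = 36.81 × e^(−kt) = 36.81 × 0.2158 = 7.945 mg/L.
At the second outfall, C = (46.63·7.945 + 5.680·266.0) / (46.63 + 5.680) = 35.97 mg/L.

36.0 mg/L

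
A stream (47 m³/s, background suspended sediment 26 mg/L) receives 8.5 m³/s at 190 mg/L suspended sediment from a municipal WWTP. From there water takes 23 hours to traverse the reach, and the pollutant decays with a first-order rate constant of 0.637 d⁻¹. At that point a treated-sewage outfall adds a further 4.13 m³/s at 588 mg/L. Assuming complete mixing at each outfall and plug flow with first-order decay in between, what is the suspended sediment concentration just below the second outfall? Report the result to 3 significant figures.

66.6 mg/L

Conservation of mass: C = (47.00·26.00 + 8.500·190.0) / 55.50 = 2837/55.50 = 51.12 mg/L; combined flow 55.50 m³/s.
Decay over the reach: 51.12·exp(−kt) = 51.12·0.5431 = 27.76 mg/L.
Second outfall: C = (55.50·27.76 + 4.130·588.0)/59.63 = 66.56 mg/L.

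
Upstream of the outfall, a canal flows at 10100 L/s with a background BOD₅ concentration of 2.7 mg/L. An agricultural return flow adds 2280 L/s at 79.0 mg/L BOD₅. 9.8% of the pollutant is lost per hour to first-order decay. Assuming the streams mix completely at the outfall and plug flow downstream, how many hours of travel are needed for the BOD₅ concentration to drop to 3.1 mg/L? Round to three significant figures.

After mixing, C = (10100·2.700 + 2280·79.00) / 12380 = 207400/12380 = 16.75 mg/L.
9.8%/h lost → k = −ln(1 − 0.098) = 0.1031 h⁻¹.
16.75·exp(−k·t) = 3.1 → t = ln(16.75/3.1)/k = 58890 s = 16.36 h.

16.4 h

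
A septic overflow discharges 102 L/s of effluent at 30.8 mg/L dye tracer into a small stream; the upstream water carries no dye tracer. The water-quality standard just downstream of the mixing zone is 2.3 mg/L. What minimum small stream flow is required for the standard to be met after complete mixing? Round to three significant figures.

1260 L/s

Set C_mix = 2.3: (Q·0 + 102.0·30.80) / (Q + 102.0) = 2.3
→ Q = 102.0·(30.80 − 2.3)/(2.3 − 0) = 1264 L/s.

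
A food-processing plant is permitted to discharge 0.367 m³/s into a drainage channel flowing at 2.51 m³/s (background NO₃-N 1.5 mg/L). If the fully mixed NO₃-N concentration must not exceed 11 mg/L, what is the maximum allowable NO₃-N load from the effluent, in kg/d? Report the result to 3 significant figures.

2410 kg/d

Mass balance at the limit: 2.510·1.500 + 0.3670·Cₑ = 2.877·11 → Cₑ = 75.97 mg/L.
Load = 0.3670 m³/s × 75.97 g/m³ × 86 400 s/d = 2409 kg/d.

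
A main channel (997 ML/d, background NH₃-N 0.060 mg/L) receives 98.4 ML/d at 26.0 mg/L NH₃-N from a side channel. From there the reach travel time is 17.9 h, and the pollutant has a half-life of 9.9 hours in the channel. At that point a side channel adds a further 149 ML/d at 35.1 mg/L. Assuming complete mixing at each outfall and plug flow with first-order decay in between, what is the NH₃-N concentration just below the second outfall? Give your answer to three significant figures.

4.80 mg/L

Mass balance: C = (997.0·0.06000 + 98.40·26.00) / 1095 = 2618/1095 = 2.390 mg/L; combined flow 1095 ML/d.
Half-life 9.9 h → k = ln 2 / 9.9 = 0.07001 h⁻¹ = 1.680 d⁻¹.
First-order decay: C = 2.390·exp(−k·t) = 2.390·0.2856 = 0.6826 mg/L.
Second outfall: C = (1095·0.6826 + 149.0·35.10)/1244 = 4.804 mg/L.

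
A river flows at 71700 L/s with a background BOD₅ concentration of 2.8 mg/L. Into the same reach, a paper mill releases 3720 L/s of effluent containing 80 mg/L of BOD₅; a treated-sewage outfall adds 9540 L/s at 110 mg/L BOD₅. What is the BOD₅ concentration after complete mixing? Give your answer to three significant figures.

Flow-weighted average: C = (71700·2.800 + 3720·80.00 + 9540·110.0) / 84960 = 1548000/84960 = 18.22 mg/L.

18.2 mg/L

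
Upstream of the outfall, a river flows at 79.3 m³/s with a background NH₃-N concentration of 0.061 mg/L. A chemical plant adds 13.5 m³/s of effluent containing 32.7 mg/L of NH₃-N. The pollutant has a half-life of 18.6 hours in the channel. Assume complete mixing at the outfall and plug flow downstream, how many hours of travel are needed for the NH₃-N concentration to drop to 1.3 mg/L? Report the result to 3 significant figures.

35.1 h

Mass balance: C = (79.30·0.06100 + 13.50·32.70) / 92.80 = 446.3/92.80 = 4.809 mg/L.
Half-life 18.6 h → k = ln 2 / 18.6 = 0.03727 h⁻¹ = 0.8944 d⁻¹.
4.809·exp(−k·t) = 1.3 → t = ln(4.809/1.3)/k = 126400 s = 35.10 h.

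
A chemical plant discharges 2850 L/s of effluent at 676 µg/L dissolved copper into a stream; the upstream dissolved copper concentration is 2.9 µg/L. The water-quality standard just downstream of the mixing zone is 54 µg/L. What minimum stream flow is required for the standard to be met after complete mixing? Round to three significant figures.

Set C_mix = 54: (Q·2.900 + 2850·676.0) / (Q + 2850) = 54
→ Q = 2850·(676.0 − 54)/(54 − 2.900) = 34690 L/s.

34700 L/s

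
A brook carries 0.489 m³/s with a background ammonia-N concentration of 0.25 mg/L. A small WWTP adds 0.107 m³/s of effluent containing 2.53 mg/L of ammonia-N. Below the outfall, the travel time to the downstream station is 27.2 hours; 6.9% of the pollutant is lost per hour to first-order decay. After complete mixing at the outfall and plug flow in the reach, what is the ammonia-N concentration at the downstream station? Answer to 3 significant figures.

0.0943 mg/L

Flow-weighted average: C = (0.4890·0.2500 + 0.1070·2.530) / 0.5960 = 0.3930/0.5960 = 0.6593 mg/L.
6.9%/h lost → k = −ln(1 − 0.069) = 0.07150 h⁻¹.
After decay, C = 0.6593 × e^(−kt) = 0.6593 × 0.1430 = 0.09430 mg/L.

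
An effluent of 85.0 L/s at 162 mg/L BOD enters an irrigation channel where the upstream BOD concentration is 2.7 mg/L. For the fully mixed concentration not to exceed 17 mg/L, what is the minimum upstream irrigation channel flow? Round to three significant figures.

Set C_mix = 17: (Q·2.700 + 85.00·162.0) / (Q + 85.00) = 17
→ Q = 85.00·(162.0 − 17)/(17 − 2.700) = 861.9 L/s.

862 L/s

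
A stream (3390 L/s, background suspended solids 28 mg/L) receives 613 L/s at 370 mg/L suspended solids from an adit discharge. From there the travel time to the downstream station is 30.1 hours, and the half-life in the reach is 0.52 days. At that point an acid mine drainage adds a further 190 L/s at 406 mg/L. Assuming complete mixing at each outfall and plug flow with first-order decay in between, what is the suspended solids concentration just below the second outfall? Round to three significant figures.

32.8 mg/L

Flow-weighted average: C = (3390·28.00 + 613.0·370.0) / 4003 = 321700/4003 = 80.37 mg/L; combined flow 4003 L/s.
Half-life 0.52 d → k = ln 2 / 0.52 = 1.333 d⁻¹.
After decay, C = 80.37 × e^(−kt) = 80.37 × 0.1879 = 15.10 mg/L.
At the second outfall, C = (4003·15.10 + 190.0·406.0) / (4003 + 190.0) = 32.82 mg/L.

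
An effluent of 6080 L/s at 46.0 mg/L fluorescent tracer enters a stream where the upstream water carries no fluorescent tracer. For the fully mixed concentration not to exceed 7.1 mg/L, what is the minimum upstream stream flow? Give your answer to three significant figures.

Set C_mix = 7.1: (Q·0 + 6080·46.00) / (Q + 6080) = 7.1
→ Q = 6080·(46.00 − 7.1)/(7.1 − 0) = 33310 L/s.

33300 L/s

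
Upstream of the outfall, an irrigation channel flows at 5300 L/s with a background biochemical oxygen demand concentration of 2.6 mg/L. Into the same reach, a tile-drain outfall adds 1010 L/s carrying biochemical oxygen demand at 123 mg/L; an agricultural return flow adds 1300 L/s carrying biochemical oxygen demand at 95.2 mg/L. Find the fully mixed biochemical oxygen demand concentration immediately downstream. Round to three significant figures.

After mixing, C = (5300·2.600 + 1010·123.0 + 1300·95.20) / 7610 = 261800/7610 = 34.40 mg/L.

34.4 mg/L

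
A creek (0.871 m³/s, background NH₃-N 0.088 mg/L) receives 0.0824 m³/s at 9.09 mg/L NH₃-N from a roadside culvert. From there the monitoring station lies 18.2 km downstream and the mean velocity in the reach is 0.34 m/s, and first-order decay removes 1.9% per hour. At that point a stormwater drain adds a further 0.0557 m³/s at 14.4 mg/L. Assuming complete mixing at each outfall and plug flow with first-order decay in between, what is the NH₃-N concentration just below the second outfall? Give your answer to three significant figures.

1.41 mg/L

After mixing, C = (0.8710·0.08800 + 0.08240·9.090) / 0.9534 = 0.8257/0.9534 = 0.8660 mg/L; combined flow 0.9534 m³/s.
Travel time t = 18.2·1000 / 0.34 = 53530 s = 14.87 h.
1.9%/h lost → k = −ln(1 − 0.019) = 0.01918 h⁻¹.
Decay over the reach: 0.8660·exp(−kt) = 0.8660·0.7518 = 0.6511 mg/L.
Second outfall: C = (0.9534·0.6511 + 0.05570·14.40)/1.009 = 1.410 mg/L.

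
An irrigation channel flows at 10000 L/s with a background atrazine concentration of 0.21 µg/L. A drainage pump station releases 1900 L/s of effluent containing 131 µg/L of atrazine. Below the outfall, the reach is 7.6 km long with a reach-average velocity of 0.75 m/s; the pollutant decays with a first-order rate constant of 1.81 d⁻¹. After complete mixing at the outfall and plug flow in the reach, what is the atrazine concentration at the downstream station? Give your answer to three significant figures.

Mixed concentration C = ΣQC/ΣQ = (10000·0.2100 + 1900·131.0) / 11900 = 251000/11900 = 21.09 µg/L.
Travel time t = 7.6·1000 / 0.75 = 10130 s = 2.815 h.
First-order decay: C = 21.09·exp(−k·t) = 21.09·0.8087 = 17.06 µg/L.

17.1 µg/L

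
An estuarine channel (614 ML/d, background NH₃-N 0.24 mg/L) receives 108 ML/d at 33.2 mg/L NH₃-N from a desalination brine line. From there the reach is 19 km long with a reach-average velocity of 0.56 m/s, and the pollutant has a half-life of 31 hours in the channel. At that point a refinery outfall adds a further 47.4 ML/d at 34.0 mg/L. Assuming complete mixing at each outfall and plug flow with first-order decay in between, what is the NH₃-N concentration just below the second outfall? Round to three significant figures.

After mixing, C = (614.0·0.2400 + 108.0·33.20) / 722.0 = 3733/722.0 = 5.170 mg/L; combined flow 722.0 ML/d.
Travel time t = 19·1000 / 0.56 = 33930 s = 9.425 h.
Half-life 31 h → k = ln 2 / 31 = 0.02236 h⁻¹ = 0.5366 d⁻¹.
After decay, C = 5.170 × e^(−kt) = 5.170 × 0.8100 = 4.188 mg/L.
At the second outfall, C = (722.0·4.188 + 47.40·34.00) / (722.0 + 47.40) = 6.025 mg/L.

6.02 mg/L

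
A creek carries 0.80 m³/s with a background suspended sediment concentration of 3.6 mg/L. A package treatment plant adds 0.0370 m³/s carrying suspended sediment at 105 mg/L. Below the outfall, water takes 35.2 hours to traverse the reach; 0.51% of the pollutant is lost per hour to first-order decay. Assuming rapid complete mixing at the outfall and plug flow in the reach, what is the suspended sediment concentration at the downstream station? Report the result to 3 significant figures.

Mixed concentration C = ΣQC/ΣQ = (0.8000·3.600 + 0.03700·105.0) / 0.8370 = 6.765/0.8370 = 8.082 mg/L.
0.51%/h lost → k = −ln(1 − 0.0051) = 0.005113 h⁻¹.
Decay over the reach: 8.082·exp(−kt) = 8.082·0.8353 = 6.751 mg/L.

6.75 mg/L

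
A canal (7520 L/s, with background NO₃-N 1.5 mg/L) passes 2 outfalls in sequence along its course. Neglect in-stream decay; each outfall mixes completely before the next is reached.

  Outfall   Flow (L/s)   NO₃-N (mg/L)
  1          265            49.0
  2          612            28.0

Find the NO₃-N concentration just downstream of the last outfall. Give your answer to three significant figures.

4.93 mg/L

Outfall 1: combined Q = 7785 L/s; C = (7520·1.500 + 265.0·49.00)/7785 = 3.117 mg/L.
Outfall 2: combined Q = 8397 L/s; C = (7785·3.117 + 612.0·28.00)/8397 = 4.930 mg/L.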